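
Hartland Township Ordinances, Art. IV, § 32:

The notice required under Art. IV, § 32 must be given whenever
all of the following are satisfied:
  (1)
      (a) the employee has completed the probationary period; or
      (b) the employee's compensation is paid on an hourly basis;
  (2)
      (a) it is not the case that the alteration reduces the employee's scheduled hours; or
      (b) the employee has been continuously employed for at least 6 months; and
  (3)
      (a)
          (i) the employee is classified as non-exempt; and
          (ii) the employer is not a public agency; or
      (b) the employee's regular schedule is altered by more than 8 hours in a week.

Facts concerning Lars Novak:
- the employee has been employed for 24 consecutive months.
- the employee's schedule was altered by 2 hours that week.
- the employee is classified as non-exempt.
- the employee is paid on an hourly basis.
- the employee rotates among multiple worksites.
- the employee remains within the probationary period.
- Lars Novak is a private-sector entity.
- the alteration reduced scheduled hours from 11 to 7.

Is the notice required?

(a) past probation — not met.
(b) hourly-paid — met.
(1): F OR T → true.
(a) not (hours reduced) — not met.
(b) tenure ≥ 6 mo. — satisfied.
(2) = F OR T = true.
(i) non-exempt — satisfied.
(ii) not (public agency) — satisfied.
(a): T AND T → true.
(b) schedule shift > 8h — fails.
So (3) is satisfied (T OR F).
So Overall is satisfied (T AND T AND T).

Yes — required.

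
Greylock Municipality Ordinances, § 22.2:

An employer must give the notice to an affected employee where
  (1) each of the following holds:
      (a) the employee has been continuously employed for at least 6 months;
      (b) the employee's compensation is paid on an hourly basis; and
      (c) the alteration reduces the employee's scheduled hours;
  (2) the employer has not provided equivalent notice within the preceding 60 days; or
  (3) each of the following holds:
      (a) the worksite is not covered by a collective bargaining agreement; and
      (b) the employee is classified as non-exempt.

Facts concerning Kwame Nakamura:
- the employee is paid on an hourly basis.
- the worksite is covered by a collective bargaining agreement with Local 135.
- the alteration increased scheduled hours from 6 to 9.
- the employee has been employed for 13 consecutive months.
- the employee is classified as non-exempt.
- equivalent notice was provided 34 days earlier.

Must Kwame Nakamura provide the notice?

(a) tenure ≥ 6 mo. — holds.
(b) hourly-paid — met.
(c) hours reduced — not met.
So (1) is not satisfied (T AND T AND F).
(2) no recent notice — not met.
(a) no CBA — not met.
(b) non-exempt — met.
(3) = F AND T = false.
So Overall is not satisfied (F OR F OR F).

No — not required.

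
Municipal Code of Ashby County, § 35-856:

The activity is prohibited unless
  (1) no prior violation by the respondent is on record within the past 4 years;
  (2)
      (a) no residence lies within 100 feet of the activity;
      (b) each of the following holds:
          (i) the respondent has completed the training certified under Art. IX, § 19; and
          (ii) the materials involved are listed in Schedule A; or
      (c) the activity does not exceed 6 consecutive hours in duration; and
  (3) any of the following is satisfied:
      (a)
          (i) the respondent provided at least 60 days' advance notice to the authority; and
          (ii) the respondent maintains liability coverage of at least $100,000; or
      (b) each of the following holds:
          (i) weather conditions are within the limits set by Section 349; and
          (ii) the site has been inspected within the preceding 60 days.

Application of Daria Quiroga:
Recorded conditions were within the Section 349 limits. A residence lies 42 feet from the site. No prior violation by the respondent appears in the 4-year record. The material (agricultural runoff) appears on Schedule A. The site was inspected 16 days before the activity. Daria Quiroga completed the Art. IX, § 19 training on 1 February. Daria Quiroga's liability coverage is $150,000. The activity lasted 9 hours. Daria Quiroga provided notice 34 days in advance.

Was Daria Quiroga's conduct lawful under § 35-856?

(1) no prior violation — satisfied.
(a) no residence in 100 ft — fails.
(i) training certified — holds.
(ii) Schedule A material — holds.
(b): T AND T → true.
(c) ≤ 6 hrs duration — fails.
So (2) is satisfied (F OR T OR F).
(i) ≥60 days' notice — not met.
(ii) coverage ≥ $100,000 — satisfied.
(a): F AND T → false.
(i) weather ok — met.
(ii) site inspected — holds.
(b): T AND T → true.
(3) = F OR T = true.
So Overall is satisfied (T AND T AND T).

Yes — lawful.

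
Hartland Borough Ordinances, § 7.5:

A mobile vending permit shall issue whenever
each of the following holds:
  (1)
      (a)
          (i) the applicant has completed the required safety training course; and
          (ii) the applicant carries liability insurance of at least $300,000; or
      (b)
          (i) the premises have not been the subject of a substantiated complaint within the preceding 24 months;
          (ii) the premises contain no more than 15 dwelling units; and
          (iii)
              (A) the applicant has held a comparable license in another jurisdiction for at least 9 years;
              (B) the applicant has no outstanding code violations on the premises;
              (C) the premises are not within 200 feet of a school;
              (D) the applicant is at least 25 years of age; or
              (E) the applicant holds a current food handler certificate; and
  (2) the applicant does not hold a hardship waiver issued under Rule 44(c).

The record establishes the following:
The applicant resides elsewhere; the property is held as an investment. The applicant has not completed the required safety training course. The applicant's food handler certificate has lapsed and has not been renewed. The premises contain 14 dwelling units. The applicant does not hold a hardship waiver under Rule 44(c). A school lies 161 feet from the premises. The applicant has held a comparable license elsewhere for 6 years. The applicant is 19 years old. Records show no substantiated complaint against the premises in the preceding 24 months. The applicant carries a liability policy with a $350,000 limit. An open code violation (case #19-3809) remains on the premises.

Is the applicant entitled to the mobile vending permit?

(i) safety training — not satisfied.
(ii) insurance ≥ $300,000 — satisfied.
So (a) is not satisfied (F AND T).
(i) no complaint in 24 mo. — satisfied.
(ii) ≤ 15 units — met.
(A) prior license ≥ 9 yr — not satisfied.
(B) no code violations — not satisfied.
(C) ≥200 ft from school — not satisfied.
(D) age ≥ 25 — not satisfied.
(E) food handler cert. — not satisfied.
So (iii) is not satisfied (F OR F OR F OR F OR F).
So (b) is not satisfied (T AND T AND F).
(1): F OR F → false.
(2) not (hardship waiver) — satisfied.
Overall = F AND T = false.

No — denied.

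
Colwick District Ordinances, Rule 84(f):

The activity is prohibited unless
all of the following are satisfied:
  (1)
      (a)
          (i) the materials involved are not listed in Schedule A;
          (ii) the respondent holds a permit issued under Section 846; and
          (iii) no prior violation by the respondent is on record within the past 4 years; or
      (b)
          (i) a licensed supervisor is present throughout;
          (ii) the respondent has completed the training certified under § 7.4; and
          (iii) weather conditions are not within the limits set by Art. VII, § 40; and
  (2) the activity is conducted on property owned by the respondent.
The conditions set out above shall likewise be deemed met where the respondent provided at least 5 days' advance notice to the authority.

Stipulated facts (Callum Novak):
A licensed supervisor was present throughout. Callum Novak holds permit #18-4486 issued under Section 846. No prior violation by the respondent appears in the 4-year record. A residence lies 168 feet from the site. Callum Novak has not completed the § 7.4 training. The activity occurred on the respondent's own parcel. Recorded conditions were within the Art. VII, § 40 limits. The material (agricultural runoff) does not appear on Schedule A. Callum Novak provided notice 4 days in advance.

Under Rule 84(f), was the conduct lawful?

(i) not (Schedule A material) — holds.
(ii) holds permit — satisfied.
(iii) no prior violation — holds.
So (a) is satisfied (T AND T AND T).
(i) supervisor present — holds.
(ii) training certified — fails.
(iii) not (weather ok) — not met.
(b) = T AND F AND F = false.
(1) = T OR F = true.
(2) own property — met.
Overall = T AND T = true.
Exception (≥5 days' notice) — not satisfied.
Result: main true OR exception false → true.

Yes — lawful.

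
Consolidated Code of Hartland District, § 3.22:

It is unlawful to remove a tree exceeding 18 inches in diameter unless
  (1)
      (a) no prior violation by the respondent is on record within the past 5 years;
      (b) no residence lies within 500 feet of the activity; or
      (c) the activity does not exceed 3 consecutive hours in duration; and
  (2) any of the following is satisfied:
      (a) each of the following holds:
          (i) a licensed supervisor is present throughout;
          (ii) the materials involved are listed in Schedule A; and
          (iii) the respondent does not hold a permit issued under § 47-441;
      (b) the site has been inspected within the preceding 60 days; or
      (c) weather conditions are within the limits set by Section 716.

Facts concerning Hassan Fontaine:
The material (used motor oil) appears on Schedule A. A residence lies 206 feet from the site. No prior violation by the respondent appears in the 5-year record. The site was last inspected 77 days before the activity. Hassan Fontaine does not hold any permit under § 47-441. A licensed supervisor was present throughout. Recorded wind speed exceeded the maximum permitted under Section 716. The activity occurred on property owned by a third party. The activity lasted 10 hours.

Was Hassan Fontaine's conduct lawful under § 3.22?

(a) no prior violation — met.
(b) no residence in 500 ft — not met.
(c) ≤ 3 hrs duration — not satisfied.
So (1) is satisfied (T OR F OR F).
(i) supervisor present — satisfied.
(ii) Schedule A material — satisfied.
(iii) not (holds permit) — holds.
(a) = T AND T AND T = true.
(b) site inspected — fails.
(c) weather ok — not satisfied.
(2) = T OR F OR F = true.
Overall = T AND T = true.

Yes — lawful.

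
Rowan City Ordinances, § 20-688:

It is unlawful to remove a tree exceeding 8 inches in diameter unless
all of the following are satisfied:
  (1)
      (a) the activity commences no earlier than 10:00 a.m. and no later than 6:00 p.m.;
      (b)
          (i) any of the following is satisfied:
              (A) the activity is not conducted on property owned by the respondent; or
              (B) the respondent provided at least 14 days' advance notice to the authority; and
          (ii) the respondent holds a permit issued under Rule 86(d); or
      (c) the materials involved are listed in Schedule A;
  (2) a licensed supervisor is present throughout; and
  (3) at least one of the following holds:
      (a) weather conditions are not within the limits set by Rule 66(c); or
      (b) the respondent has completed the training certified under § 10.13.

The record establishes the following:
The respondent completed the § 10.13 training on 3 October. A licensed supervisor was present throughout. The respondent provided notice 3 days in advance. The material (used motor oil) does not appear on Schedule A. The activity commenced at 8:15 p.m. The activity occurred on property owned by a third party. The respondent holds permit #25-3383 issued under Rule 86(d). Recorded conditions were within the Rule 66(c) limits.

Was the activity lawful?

(a) start within hours — not satisfied.
(A) not (own property) — satisfied.
(B) ≥14 days' notice — not satisfied.
(i) = T OR F = true.
(ii) holds permit — holds.
So (b) is satisfied (T AND T).
(c) Schedule A material — fails.
(1): F OR T OR F → true.
(2) supervisor present — met.
(a) not (weather ok) — fails.
(b) training certified — met.
So (3) is satisfied (F OR T).
So Overall is satisfied (T AND T AND T).

Yes — lawful.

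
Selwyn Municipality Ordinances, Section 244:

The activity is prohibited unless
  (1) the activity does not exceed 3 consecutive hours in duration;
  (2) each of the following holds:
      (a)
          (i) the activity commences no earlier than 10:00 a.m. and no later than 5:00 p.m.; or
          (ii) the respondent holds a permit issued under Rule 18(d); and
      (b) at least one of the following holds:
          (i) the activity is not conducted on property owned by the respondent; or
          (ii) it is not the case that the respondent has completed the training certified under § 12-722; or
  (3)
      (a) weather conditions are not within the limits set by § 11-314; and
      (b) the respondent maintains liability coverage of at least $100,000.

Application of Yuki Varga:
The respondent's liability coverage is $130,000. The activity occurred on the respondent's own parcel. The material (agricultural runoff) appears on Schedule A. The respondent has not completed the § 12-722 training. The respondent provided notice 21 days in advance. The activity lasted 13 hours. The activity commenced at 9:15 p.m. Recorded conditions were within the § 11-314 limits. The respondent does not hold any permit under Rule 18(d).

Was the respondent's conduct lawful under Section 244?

No — unlawful.

(1) ≤ 3 hrs duration — not met.
(i) start within hours — not met.
(ii) holds permit — fails.
(a): F OR F → false.
(i) not (own property) — not satisfied.
(ii) not (training certified) — holds.
(b) = F OR T = true.
So (2) is not satisfied (F AND T).
(a) not (weather ok) — not met.
(b) coverage ≥ $100,000 — satisfied.
(3): F AND T → false.
Overall: F OR F OR F → false.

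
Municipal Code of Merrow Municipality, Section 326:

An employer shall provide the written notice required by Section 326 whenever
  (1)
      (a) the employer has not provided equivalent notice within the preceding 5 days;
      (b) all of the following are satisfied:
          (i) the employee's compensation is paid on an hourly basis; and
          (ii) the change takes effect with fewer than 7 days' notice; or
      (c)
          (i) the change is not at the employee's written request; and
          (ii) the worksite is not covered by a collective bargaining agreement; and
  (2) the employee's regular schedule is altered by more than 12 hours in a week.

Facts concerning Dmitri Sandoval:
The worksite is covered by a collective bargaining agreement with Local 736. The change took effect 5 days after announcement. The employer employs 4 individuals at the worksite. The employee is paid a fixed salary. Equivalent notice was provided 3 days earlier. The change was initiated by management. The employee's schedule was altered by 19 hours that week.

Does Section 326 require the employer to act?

No — not required.

(a) no recent notice — not met.
(i) hourly-paid — fails.
(ii) < 7 days' notice — met.
(b) = F AND T = false.
(i) not employee-requested — satisfied.
(ii) no CBA — not satisfied.
So (c) is not satisfied (T AND F).
So (1) is not satisfied (F OR F OR F).
(2) schedule shift > 12h — met.
Overall = F AND T = false.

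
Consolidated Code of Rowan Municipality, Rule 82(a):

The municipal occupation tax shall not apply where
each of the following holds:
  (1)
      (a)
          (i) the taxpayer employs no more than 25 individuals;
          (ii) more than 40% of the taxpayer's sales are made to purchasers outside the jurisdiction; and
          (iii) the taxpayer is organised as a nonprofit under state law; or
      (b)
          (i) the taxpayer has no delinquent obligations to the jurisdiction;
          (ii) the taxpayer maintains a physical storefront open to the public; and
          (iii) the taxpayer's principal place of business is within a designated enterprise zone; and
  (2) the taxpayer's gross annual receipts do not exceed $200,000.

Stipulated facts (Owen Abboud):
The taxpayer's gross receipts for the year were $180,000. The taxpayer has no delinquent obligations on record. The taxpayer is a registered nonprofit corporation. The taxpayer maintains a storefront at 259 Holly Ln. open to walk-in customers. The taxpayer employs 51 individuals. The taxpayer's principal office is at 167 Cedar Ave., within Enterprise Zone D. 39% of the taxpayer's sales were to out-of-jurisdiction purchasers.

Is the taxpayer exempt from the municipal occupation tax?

(i) ≤ 25 employees — not satisfied.
(ii) >40% out-of-jur. sales — not met.
(iii) nonprofit — met.
(a) = F AND F AND T = false.
(i) no delinquency — met.
(ii) has storefront — satisfied.
(iii) in enterprise zone — met.
(b): T AND T AND T → true.
So (1) is satisfied (F OR T).
(2) receipts ≤ $200,000 — met.
Overall: T AND T → true.

Yes — exempt.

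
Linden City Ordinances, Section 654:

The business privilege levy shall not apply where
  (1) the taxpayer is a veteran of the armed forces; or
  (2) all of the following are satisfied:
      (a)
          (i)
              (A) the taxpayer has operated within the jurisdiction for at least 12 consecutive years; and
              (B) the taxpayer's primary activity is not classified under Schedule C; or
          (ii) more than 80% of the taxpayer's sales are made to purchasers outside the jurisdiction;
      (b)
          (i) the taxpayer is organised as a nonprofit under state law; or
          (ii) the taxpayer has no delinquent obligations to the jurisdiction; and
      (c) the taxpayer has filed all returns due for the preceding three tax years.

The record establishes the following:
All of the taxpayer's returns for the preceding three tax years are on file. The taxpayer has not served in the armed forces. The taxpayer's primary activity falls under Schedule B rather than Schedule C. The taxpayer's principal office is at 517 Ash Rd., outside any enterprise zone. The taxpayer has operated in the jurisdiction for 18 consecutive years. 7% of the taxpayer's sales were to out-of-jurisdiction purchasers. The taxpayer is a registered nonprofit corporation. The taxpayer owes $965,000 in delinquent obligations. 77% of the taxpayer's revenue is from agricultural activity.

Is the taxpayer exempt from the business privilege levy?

Yes — exempt.

(1) veteran — not satisfied.
(A) ≥ 12 yrs in jurisdiction — met.
(B) not (Schedule C activity) — holds.
(i) = T AND T = true.
(ii) >80% out-of-jur. sales — fails.
(a) = T OR F = true.
(i) nonprofit — met.
(ii) no delinquency — fails.
(b): T OR F → true.
(c) returns current — satisfied.
So (2) is satisfied (T AND T AND T).
So Overall is satisfied (F OR T).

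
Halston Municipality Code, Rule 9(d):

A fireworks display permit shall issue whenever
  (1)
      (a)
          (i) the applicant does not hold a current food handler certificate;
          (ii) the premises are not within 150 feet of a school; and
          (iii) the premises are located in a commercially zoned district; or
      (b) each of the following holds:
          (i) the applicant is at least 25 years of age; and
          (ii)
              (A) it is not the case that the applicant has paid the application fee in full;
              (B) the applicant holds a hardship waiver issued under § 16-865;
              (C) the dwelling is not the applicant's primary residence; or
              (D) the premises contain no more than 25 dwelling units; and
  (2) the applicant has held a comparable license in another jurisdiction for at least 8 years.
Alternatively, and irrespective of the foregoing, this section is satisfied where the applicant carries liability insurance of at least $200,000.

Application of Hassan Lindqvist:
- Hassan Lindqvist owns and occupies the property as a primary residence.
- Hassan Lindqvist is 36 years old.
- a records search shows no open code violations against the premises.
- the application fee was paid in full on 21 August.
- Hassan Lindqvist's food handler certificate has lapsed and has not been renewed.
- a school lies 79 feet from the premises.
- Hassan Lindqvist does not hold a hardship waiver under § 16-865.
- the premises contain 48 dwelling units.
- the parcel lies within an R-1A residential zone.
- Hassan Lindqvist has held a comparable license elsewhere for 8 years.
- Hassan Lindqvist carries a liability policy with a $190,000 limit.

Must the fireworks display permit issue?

(i) not (food handler cert.) — holds.
(ii) ≥150 ft from school — not satisfied.
(iii) commercially zoned — not met.
So (a) is not satisfied (T AND F AND F).
(i) age ≥ 25 — satisfied.
(A) not (fee paid) — not met.
(B) hardship waiver — not satisfied.
(C) not (primary residence) — fails.
(D) ≤ 25 units — not met.
(ii) = F OR F OR F OR F = false.
(b): T AND F → false.
(1): F OR F → false.
(2) prior license ≥ 8 yr — satisfied.
So Overall is not satisfied (F AND T).
Exception (insurance ≥ $200,000) — not satisfied.
Result: main false OR exception false → false.

No — denied.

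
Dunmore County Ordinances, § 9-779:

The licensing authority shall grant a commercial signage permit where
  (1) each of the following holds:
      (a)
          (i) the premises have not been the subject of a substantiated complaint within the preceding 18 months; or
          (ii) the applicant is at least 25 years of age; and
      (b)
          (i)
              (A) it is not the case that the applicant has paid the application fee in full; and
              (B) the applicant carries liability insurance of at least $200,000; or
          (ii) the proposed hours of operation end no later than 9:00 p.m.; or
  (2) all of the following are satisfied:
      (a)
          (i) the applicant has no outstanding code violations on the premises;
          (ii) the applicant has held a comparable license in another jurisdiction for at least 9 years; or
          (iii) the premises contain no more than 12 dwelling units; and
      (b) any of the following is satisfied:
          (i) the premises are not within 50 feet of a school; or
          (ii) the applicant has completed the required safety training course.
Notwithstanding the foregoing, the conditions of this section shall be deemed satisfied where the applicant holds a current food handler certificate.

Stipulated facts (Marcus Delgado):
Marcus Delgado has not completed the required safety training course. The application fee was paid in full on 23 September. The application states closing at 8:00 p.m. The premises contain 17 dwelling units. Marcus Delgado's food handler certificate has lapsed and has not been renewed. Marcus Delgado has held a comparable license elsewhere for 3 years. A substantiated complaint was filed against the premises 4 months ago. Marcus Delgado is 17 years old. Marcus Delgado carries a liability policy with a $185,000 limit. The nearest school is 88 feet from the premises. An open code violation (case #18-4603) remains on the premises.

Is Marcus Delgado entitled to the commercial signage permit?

No — denied.

(i) no complaint in 18 mo. — not met.
(ii) age ≥ 25 — not met.
So (a) is not satisfied (F OR F).
(A) not (fee paid) — not met.
(B) insurance ≥ $200,000 — not met.
So (i) is not satisfied (F AND F).
(ii) closes by 9 p.m. — holds.
(b): F OR T → true.
So (1) is not satisfied (F AND T).
(i) no code violations — not met.
(ii) prior license ≥ 9 yr — fails.
(iii) ≤ 12 units — not met.
(a): F OR F OR F → false.
(i) ≥50 ft from school — holds.
(ii) safety training — not satisfied.
So (b) is satisfied (T OR F).
(2) = F AND T = false.
So Overall is not satisfied (F OR F).
Exception (food handler cert.) — not satisfied.
Result: main false OR exception false → false.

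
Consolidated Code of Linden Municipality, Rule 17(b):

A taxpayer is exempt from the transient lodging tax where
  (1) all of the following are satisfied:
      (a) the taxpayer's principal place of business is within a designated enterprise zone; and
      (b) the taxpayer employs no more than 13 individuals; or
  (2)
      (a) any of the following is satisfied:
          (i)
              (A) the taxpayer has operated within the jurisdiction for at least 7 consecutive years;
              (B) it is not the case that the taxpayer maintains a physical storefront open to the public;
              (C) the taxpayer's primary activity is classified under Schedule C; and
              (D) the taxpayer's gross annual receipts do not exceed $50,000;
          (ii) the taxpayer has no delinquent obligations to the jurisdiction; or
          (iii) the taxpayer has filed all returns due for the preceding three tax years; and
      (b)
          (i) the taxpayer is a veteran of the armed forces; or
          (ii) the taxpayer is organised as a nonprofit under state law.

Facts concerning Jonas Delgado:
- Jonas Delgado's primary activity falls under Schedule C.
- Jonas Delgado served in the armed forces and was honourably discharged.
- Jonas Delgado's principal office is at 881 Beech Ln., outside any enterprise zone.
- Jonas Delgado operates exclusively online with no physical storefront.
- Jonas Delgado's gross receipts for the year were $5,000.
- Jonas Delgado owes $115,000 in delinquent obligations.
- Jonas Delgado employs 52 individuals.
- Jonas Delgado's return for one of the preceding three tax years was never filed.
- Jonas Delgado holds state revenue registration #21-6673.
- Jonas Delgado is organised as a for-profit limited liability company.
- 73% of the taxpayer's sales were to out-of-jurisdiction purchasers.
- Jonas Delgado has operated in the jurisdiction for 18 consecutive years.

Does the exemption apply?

Yes — exempt.

(a) in enterprise zone — not met.
(b) ≤ 13 employees — not met.
(1) = F AND F = false.
(A) ≥ 7 yrs in jurisdiction — holds.
(B) not (has storefront) — holds.
(C) Schedule C activity — holds.
(D) receipts ≤ $50,000 — met.
(i): T AND T AND T AND T → true.
(ii) no delinquency — not met.
(iii) returns current — not satisfied.
(a): T OR F OR F → true.
(i) veteran — satisfied.
(ii) nonprofit — fails.
So (b) is satisfied (T OR F).
(2) = T AND T = true.
Overall = F OR T = true.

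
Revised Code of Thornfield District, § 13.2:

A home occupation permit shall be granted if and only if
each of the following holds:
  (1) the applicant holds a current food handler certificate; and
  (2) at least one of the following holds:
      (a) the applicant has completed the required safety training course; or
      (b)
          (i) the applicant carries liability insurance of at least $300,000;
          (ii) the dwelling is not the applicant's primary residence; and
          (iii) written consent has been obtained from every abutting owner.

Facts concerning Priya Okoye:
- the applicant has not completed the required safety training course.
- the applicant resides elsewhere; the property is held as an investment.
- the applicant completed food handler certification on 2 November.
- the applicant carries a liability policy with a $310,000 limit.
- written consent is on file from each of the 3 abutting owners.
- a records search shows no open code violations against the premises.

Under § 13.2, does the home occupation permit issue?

Yes — granted.

(1) food handler cert. — satisfied.
(a) safety training — not met.
(i) insurance ≥ $300,000 — holds.
(ii) not (primary residence) — satisfied.
(iii) all abutters consent — met.
(b): T AND T AND T → true.
(2) = F OR T = true.
Overall = T AND T = true.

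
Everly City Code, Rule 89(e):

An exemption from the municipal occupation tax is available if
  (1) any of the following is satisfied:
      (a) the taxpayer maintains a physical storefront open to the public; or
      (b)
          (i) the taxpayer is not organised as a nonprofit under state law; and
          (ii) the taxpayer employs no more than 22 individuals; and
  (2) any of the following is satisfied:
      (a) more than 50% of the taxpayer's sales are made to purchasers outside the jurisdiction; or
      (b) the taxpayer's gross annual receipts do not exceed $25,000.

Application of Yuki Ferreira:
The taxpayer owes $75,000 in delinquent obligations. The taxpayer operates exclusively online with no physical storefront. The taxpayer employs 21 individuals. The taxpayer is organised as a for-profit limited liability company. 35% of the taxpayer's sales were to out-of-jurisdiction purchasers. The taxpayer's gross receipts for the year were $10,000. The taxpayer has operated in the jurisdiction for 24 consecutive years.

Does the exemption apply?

Yes — exempt.

(a) has storefront — not satisfied.
(i) not (nonprofit) — met.
(ii) ≤ 22 employees — holds.
(b): T AND T → true.
(1): F OR T → true.
(a) >50% out-of-jur. sales — fails.
(b) receipts ≤ $25,000 — satisfied.
(2) = F OR T = true.
Overall = T AND T = true.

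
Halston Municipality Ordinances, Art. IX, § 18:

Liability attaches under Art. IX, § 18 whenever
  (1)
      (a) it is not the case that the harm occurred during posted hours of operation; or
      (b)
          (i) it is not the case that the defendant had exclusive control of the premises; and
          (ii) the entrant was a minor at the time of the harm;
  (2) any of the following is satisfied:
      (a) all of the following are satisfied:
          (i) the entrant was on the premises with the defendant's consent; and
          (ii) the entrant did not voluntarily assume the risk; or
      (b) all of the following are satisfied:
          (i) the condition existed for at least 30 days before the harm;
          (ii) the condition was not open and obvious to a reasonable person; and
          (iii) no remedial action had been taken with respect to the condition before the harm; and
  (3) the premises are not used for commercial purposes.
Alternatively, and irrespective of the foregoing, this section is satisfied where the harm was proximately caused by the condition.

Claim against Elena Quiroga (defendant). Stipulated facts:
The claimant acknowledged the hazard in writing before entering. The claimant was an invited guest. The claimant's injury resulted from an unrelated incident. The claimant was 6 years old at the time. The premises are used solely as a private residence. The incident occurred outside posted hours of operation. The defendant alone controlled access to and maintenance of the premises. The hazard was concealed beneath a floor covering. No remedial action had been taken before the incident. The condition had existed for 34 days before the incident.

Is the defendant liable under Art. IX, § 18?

(a) not (during posted hours) — met.
(i) not (exclusive control) — not met.
(ii) entrant a minor — met.
(b): F AND T → false.
(1) = T OR F = true.
(i) consent to enter — satisfied.
(ii) no assumed risk — fails.
(a): T AND F → false.
(i) condition ≥30 days old — holds.
(ii) not open/obvious — holds.
(iii) no remedial action — satisfied.
(b): T AND T AND T → true.
(2) = F OR T = true.
(3) not (commercial use) — satisfied.
So Overall is satisfied (T AND T AND T).
Exception (proximate cause) — not satisfied.
Result: main true OR exception false → true.

Yes — liable.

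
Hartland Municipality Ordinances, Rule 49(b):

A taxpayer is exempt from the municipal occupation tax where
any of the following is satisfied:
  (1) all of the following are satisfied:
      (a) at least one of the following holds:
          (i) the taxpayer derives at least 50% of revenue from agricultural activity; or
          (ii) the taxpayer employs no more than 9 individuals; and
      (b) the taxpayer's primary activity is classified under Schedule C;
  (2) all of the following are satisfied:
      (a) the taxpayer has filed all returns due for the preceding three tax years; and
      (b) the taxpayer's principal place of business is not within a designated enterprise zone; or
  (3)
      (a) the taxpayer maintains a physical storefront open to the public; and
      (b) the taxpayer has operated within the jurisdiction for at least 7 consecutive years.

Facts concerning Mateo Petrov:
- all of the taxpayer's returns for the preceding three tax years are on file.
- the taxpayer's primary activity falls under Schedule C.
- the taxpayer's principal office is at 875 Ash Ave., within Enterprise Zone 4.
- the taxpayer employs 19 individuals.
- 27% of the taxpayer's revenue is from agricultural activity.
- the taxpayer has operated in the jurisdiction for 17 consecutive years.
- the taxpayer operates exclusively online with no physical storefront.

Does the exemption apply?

(i) ≥50% agricultural — fails.
(ii) ≤ 9 employees — not satisfied.
(a) = F OR F = false.
(b) Schedule C activity — holds.
So (1) is not satisfied (F AND T).
(a) returns current — met.
(b) not (in enterprise zone) — not satisfied.
(2): T AND F → false.
(a) has storefront — not satisfied.
(b) ≥ 7 yrs in jurisdiction — holds.
(3) = F AND T = false.
Overall = F OR F OR F = false.

No — not exempt.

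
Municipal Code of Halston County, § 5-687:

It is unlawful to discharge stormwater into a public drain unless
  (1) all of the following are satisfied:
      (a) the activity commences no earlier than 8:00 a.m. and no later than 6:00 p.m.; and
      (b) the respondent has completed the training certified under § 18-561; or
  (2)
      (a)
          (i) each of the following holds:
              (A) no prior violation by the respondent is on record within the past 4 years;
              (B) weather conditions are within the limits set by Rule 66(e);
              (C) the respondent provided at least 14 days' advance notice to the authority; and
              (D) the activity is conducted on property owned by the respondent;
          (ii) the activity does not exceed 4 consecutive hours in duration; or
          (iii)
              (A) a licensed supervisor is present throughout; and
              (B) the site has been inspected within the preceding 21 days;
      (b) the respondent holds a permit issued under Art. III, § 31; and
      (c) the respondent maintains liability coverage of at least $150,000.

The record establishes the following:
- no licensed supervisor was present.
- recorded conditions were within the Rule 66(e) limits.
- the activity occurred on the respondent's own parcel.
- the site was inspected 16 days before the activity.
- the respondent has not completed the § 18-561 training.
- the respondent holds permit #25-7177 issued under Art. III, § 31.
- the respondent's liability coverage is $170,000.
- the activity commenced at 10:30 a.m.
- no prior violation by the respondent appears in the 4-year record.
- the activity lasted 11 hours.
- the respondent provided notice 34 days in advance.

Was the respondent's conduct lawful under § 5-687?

Yes — lawful.

(a) start within hours — met.
(b) training certified — fails.
So (1) is not satisfied (T AND F).
(A) no prior violation — holds.
(B) weather ok — met.
(C) ≥14 days' notice — satisfied.
(D) own property — holds.
So (i) is satisfied (T AND T AND T AND T).
(ii) ≤ 4 hrs duration — not satisfied.
(A) supervisor present — not satisfied.
(B) site inspected — holds.
So (iii) is not satisfied (F AND T).
(a): T OR F OR F → true.
(b) holds permit — satisfied.
(c) coverage ≥ $150,000 — met.
So (2) is satisfied (T AND T AND T).
So Overall is satisfied (F OR T).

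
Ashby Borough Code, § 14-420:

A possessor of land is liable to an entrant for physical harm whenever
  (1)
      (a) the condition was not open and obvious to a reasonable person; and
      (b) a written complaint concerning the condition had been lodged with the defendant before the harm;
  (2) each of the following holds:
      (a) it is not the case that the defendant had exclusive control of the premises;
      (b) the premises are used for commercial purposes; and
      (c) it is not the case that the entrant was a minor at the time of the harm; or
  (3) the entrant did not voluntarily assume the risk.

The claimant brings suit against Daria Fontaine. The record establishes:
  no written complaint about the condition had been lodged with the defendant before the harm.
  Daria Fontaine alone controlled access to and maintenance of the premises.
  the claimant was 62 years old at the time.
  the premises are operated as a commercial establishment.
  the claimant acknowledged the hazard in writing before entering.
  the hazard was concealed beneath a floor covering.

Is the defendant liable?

(a) not open/obvious — satisfied.
(b) complaint lodged — fails.
(1) = T AND F = false.
(a) not (exclusive control) — not satisfied.
(b) commercial use — met.
(c) not (entrant a minor) — met.
So (2) is not satisfied (F AND T AND T).
(3) no assumed risk — not met.
Overall = F OR F OR F = false.

No — not liable.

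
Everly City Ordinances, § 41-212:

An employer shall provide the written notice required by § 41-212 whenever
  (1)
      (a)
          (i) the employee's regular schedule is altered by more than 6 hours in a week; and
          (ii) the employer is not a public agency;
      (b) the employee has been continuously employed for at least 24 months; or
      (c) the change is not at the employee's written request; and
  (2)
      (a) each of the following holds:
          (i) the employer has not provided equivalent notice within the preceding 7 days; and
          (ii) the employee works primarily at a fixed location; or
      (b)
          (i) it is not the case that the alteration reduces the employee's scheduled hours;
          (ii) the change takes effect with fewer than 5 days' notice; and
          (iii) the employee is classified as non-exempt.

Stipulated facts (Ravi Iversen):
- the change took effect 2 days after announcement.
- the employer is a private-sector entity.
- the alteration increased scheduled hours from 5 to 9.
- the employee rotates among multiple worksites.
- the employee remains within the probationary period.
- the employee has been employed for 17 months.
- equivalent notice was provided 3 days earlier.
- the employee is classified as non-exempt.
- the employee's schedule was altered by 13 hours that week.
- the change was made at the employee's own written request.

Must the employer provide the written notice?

Yes — required.

(i) schedule shift > 6h — met.
(ii) not (public agency) — satisfied.
So (a) is satisfied (T AND T).
(b) tenure ≥ 24 mo. — fails.
(c) not employee-requested — not satisfied.
(1) = T OR F OR F = true.
(i) no recent notice — fails.
(ii) fixed location — fails.
(a) = F AND F = false.
(i) not (hours reduced) — holds.
(ii) < 5 days' notice — satisfied.
(iii) non-exempt — satisfied.
So (b) is satisfied (T AND T AND T).
So (2) is satisfied (F OR T).
Overall: T AND T → true.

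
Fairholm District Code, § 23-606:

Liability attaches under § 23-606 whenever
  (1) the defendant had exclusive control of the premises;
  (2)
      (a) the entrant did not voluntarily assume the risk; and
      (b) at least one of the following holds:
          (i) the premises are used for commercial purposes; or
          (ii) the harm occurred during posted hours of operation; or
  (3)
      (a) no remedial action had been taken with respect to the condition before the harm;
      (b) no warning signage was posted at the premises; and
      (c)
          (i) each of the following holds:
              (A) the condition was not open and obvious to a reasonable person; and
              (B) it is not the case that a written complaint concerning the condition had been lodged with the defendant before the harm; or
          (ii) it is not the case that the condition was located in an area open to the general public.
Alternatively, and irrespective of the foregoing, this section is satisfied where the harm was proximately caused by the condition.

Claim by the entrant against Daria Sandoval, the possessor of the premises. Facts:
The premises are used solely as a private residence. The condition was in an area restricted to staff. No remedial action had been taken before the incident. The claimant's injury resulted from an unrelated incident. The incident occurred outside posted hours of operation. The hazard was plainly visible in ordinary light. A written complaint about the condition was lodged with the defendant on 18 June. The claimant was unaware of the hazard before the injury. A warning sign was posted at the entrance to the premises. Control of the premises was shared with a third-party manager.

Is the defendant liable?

(1) exclusive control — not satisfied.
(a) no assumed risk — holds.
(i) commercial use — not met.
(ii) during posted hours — not met.
(b) = F OR F = false.
So (2) is not satisfied (T AND F).
(a) no remedial action — holds.
(b) no signage posted — not met.
(A) not open/obvious — fails.
(B) not (complaint lodged) — fails.
(i): F AND F → false.
(ii) not (public area) — met.
(c) = F OR T = true.
So (3) is not satisfied (T AND F AND T).
Overall = F OR F OR F = false.
Exception (proximate cause) — not satisfied.
Result: main false OR exception false → false.

No — not liable.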